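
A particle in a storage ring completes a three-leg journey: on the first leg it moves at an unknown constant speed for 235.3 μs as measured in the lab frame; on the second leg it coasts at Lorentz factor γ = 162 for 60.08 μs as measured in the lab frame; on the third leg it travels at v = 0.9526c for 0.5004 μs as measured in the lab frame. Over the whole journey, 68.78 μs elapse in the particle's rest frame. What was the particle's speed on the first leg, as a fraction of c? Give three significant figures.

β = 0.957

Leg 1: speed unknown; τ_1 = 235.3/γ_1.
Leg 2: γ = 162; τ_2 = 60.08/162.0 = 0.3709 μs.
Leg 3: γ = 1/√(1 − 0.9526²) = 1/√0.09255 = 3.287; τ_3 = 0.5004/3.287 = 0.1522 μs.
Total proper time: τ_1 + 0.3709 + 0.1522 = 68.78, so τ_1 = 68.78 − 0.5231 = 68.26 μs.
γ_1 = 235.3/68.26 = 3.447; β = √(1 − 1/γ²) = √0.9159.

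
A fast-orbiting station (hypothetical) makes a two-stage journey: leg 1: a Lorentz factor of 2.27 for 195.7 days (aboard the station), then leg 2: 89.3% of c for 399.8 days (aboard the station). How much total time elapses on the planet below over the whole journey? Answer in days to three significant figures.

Δt = 1330 days

Leg 1: γ = 2.27; Δt_1 = 2.270 × 195.7 = 444.2 days.
Leg 2: β = 0.893; γ = 1/√(1 − 0.893²) = 1/√0.2026 = 2.222; Δt_2 = 2.222 × 399.8 = 888.3 days.
Total: 444.2 + 888.3 days.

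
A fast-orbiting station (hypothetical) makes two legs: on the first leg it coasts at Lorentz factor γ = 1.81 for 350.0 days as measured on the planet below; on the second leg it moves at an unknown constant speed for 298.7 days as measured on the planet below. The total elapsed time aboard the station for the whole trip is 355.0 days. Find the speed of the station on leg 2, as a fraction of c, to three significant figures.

Leg 1: γ = 1.81; τ_1 = 350.0/1.810 = 193.4 days.
Leg 2: speed unknown; τ_2 = 298.7/γ_2.
Total proper time: 193.4 + τ_2 = 355.0, so τ_2 = 355.0 − 193.4 = 161.6 days.
γ_2 = 298.7/161.6 = 1.848; β = √(1 − 1/γ²) = √0.7072.

β = 0.841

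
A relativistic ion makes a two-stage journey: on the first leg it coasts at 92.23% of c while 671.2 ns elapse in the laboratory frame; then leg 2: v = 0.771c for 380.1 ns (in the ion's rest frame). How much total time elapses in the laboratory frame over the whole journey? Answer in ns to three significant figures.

Leg 1: 671.2 ns is already measured in the laboratory frame.
Leg 2: γ = 1/√(1 − 0.771²) = 1/√0.4056 = 1.570; Δt_2 = 1.570 × 380.1 = 596.9 ns.
Total: 671.2 + 596.9 ns.

Δt = 1270 ns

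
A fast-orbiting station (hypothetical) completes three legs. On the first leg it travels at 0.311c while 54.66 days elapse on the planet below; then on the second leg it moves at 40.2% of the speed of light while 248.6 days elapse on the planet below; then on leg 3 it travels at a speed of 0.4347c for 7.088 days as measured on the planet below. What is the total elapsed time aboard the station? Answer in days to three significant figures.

Leg 1: γ = 1/√(1 − 0.311²) = 1/√0.9033 = 1.052; τ_1 = 54.66/1.052 = 51.95 days.
Leg 2: β = 0.402; γ = 1/√(1 − 0.402²) = 1/√0.8384 = 1.092; τ_2 = 248.6/1.092 = 227.6 days.
Leg 3: γ = 1/√(1 − 0.4347²) = 1/√0.8110 = 1.110; τ_3 = 7.088/1.110 = 6.383 days.
Total: 51.95 + 227.6 + 6.383 days.

τ = 286 days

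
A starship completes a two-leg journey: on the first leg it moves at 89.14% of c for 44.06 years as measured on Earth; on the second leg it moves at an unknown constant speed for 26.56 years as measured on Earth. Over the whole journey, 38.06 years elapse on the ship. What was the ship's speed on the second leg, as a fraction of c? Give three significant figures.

β = 0.732

Leg 1: β = 0.8914; γ = 1/√(1 − 0.8914²) = 1/√0.2054 = 2.206; τ_1 = 44.06/2.206 = 19.97 years.
Leg 2: speed unknown; τ_2 = 26.56/γ_2.
Total proper time: 19.97 + τ_2 = 38.06, so τ_2 = 38.06 − 19.97 = 18.09 years.
γ_2 = 26.56/18.09 = 1.468; β = √(1 − 1/γ²) = √0.5360.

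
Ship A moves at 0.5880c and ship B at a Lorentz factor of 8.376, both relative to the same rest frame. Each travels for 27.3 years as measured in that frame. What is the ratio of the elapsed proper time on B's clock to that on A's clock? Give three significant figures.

τ_B/τ_A = 0.148

A: γ = 1/√(1 − 0.5880²) = 1/√0.6543 = 1.236. B: γ = 8.376.
τ_A/τ_B = γ_B/γ_A = 8.376/1.236 = 6.775, so τ_B/τ_A = 0.1476.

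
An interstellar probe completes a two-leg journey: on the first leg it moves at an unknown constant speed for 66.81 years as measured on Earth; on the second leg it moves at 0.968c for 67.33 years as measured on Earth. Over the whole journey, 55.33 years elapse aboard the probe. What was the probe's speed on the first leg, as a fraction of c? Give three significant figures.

Leg 1: speed unknown; τ_1 = 66.81/γ_1.
Leg 2: γ = 1/√(1 − 0.968²) = 1/√0.06298 = 3.985; τ_2 = 67.33/3.985 = 16.90 years.
Total proper time: τ_1 + 16.90 = 55.33, so τ_1 = 55.33 − 16.90 = 38.43 years.
γ_1 = 66.81/38.43 = 1.738; β = √(1 − 1/γ²) = √0.6691.

β = 0.818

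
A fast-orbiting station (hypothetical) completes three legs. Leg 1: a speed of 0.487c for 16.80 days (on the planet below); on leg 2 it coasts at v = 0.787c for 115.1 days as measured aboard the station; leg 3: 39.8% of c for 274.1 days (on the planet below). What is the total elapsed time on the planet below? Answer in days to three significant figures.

Leg 1: 16.80 days is already measured on the planet below.
Leg 2: γ = 1/√(1 − 0.787²) = 1/√0.3806 = 1.621; Δt_2 = 1.621 × 115.1 = 186.6 days.
Leg 3: 274.1 days is already measured on the planet below.
Total: 16.80 + 186.6 + 274.1 days.

Δt = 477 days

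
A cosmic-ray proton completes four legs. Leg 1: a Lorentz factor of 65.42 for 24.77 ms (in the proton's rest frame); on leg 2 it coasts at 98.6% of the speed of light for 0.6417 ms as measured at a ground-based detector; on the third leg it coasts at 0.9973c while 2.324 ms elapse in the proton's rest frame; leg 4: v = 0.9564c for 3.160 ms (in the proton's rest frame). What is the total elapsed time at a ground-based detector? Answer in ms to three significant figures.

Δt = 1660 ms

Leg 1: γ = 65.42; Δt_1 = 65.42 × 24.77 = 1620 ms.
Leg 2: 0.6417 ms is already measured at a ground-based detector.
Leg 3: γ = 1/√(1 − 0.9973²) = 1/√0.005393 = 13.62; Δt_3 = 13.62 × 2.324 = 31.65 ms.
Leg 4: γ = 1/√(1 − 0.9564²) = 1/√0.08530 = 3.424; Δt_4 = 3.424 × 3.160 = 10.82 ms.
Total: 1620 + 0.6417 + 31.65 + 10.82 ms.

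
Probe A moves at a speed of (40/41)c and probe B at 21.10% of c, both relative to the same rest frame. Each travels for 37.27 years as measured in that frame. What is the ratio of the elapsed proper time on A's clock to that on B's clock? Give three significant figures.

τ_A/τ_B = 0.225

A: γ = 1/√(1 − (40/41)²) = 41/9 ≈ 4.556. B: β = 0.2110; γ = 1/√(1 − 0.2110²) = 1/√0.9555 = 1.023.
τ_A/τ_B = γ_B/γ_A = 1.023/4.556 = 0.2246, so τ_A/τ_B = 0.2246.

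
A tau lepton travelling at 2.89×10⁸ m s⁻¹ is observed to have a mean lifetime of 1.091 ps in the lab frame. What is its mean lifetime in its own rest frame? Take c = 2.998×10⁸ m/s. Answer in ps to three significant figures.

β = 2.89×10⁸/2.998×10⁸ = 0.9640; γ = 1/√(1 − 0.9640²) = 3.760
The lab-frame lifetime is the dilated interval; the proper lifetime is τ₀ = Δt/γ = 1.091/3.760 ps.

τ₀ = 0.290 ps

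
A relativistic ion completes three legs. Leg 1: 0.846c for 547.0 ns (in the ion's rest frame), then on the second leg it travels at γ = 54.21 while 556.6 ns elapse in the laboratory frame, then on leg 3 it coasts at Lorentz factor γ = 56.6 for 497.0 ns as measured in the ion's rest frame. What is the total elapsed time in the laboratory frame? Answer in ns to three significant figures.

Leg 1: γ = 1/√(1 − 0.846²) = 1/√0.2843 = 1.876; Δt_1 = 1.876 × 547.0 = 1026 ns.
Leg 2: 556.6 ns is already measured in the laboratory frame.
Leg 3: γ = 56.6; Δt_3 = 56.60 × 497.0 = 2.813×10⁴ ns.
Total: 1026 + 556.6 + 2.813×10⁴ ns.

Δt = 2.97×10⁴ ns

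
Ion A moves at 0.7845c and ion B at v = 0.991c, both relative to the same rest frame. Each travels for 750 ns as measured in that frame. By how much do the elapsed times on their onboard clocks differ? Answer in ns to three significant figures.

|τ_A − τ_B| = 365 ns

A: γ = 1/√(1 − 0.7845²) = 1/√0.3846 = 1.613; τ_A = 750/1.613 = 465.1 ns.
B: γ = 1/√(1 − 0.991²) = 1/√0.01792 = 7.470; τ_B = 750/7.470 = 100.4 ns.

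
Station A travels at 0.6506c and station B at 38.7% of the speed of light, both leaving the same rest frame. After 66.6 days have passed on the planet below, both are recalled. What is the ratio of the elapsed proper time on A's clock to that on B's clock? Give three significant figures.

τ_A/τ_B = 0.824

A: γ = 1/√(1 − 0.6506²) = 1/√0.5767 = 1.317. B: β = 0.387; γ = 1/√(1 − 0.387²) = 1/√0.8502 = 1.085.
τ_A/τ_B = γ_B/γ_A = 1.085/1.317 = 0.8236, so τ_A/τ_B = 0.8236.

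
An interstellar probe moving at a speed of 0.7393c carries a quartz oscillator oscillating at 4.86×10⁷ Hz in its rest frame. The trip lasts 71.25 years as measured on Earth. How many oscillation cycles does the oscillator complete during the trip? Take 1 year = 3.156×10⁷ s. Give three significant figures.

N = 7.36×10¹⁶

γ = 1/√(1 − 0.7393²) = 1/√0.4534 = 1.485
The oscillator's own cycle count is N = f × τ where τ is the proper time aboard the probe. τ = Δt/γ = 71.25/1.485 = 47.98 years = 1.514×10⁹ s.
N = 4.86×10⁷ × 1.514×10⁹ = 7.359×10¹⁶.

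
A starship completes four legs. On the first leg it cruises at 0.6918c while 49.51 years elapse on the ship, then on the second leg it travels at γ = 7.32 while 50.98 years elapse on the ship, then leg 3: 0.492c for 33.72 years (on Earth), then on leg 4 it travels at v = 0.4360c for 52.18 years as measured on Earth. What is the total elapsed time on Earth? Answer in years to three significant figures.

Δt = 528 years

Leg 1: γ = 1/√(1 − 0.6918²) = 1/√0.5214 = 1.385; Δt_1 = 1.385 × 49.51 = 68.56 years.
Leg 2: γ = 7.32; Δt_2 = 7.320 × 50.98 = 373.2 years.
Leg 3: 33.72 years is already measured on Earth.
Leg 4: 52.18 years is already measured on Earth.
Total: 68.56 + 373.2 + 33.72 + 52.18 years.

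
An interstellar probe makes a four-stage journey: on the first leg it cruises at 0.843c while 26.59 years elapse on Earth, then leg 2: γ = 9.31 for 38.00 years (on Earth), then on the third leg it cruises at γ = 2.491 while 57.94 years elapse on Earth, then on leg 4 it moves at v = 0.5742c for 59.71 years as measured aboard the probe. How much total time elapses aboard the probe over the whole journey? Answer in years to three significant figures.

τ = 101 years

Leg 1: γ = 1/√(1 − 0.843²) = 1/√0.2894 = 1.859; τ_1 = 26.59/1.859 = 14.30 years.
Leg 2: γ = 9.31; τ_2 = 38.00/9.310 = 4.082 years.
Leg 3: γ = 2.491; τ_3 = 57.94/2.491 = 23.26 years.
Leg 4: 59.71 years is already measured aboard the probe.
Total: 14.30 + 4.082 + 23.26 + 59.71 years.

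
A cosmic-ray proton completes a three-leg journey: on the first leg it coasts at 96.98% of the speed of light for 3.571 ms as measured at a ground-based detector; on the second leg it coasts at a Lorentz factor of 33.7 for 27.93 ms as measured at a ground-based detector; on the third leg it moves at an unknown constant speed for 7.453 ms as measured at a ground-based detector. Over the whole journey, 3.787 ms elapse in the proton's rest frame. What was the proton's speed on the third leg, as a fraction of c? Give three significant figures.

Leg 1: β = 0.9698; γ = 1/√(1 − 0.9698²) = 1/√0.05949 = 4.100; τ_1 = 3.571/4.100 = 0.8710 ms.
Leg 2: γ = 33.7; τ_2 = 27.93/33.70 = 0.8288 ms.
Leg 3: speed unknown; τ_3 = 7.453/γ_3.
Total proper time: 0.8710 + 0.8288 + τ_3 = 3.787, so τ_3 = 3.787 − 1.700 = 2.087 ms.
γ_3 = 7.453/2.087 = 3.571; β = √(1 − 1/γ²) = √0.9216.

β = 0.960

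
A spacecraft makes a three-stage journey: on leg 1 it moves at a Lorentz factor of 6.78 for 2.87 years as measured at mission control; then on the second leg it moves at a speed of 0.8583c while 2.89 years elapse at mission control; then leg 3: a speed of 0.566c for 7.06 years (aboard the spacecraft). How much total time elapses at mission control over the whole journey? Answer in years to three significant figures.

Δt = 14.3 years

Leg 1: 2.87 years is already measured at mission control.
Leg 2: 2.89 years is already measured at mission control.
Leg 3: γ = 1/√(1 − 0.566²) = 1/√0.6796 = 1.213; Δt_3 = 1.213 × 7.06 = 8.564 years.
Total: 2.870 + 2.890 + 8.564 years.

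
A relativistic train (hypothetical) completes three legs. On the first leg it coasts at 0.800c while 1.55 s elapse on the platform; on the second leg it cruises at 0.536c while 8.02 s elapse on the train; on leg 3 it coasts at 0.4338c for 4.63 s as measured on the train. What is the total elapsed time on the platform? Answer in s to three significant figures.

Δt = 16.2 s

Leg 1: 1.55 s is already measured on the platform.
Leg 2: γ = 1/√(1 − 0.536²) = 1/√0.7127 = 1.185; Δt_2 = 1.185 × 8.02 = 9.500 s.
Leg 3: γ = 1/√(1 − 0.4338²) = 1/√0.8118 = 1.110; Δt_3 = 1.110 × 4.63 = 5.139 s.
Total: 1.550 + 9.500 + 5.139 s.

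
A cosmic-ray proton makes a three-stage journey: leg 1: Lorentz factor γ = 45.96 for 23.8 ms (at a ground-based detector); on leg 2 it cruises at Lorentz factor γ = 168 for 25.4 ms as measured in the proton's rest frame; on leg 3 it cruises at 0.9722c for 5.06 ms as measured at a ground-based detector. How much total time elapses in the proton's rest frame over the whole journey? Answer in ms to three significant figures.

Leg 1: γ = 45.96; τ_1 = 23.8/45.96 = 0.5178 ms.
Leg 2: 25.4 ms is already measured in the proton's rest frame.
Leg 3: γ = 1/√(1 − 0.9722²) = 1/√0.05483 = 4.271; τ_3 = 5.06/4.271 = 1.185 ms.
Total: 0.5178 + 25.40 + 1.185 ms.

τ = 27.1 ms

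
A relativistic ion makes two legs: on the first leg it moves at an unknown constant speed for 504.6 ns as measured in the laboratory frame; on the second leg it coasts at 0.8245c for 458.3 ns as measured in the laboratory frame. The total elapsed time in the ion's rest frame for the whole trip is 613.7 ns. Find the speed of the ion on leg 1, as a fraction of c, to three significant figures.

Leg 1: speed unknown; τ_1 = 504.6/γ_1.
Leg 2: γ = 1/√(1 − 0.8245²) = 1/√0.3202 = 1.767; τ_2 = 458.3/1.767 = 259.3 ns.
Total proper time: τ_1 + 259.3 = 613.7, so τ_1 = 613.7 − 259.3 = 354.4 ns.
γ_1 = 504.6/354.4 = 1.424; β = √(1 − 1/γ²) = √0.5068.

β = 0.712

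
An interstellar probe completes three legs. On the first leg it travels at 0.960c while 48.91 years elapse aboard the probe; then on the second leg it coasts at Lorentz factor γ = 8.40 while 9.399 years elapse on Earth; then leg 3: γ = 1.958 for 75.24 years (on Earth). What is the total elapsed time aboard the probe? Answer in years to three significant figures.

Leg 1: 48.91 years is already measured aboard the probe.
Leg 2: γ = 8.40; τ_2 = 9.399/8.400 = 1.119 years.
Leg 3: γ = 1.958; τ_3 = 75.24/1.958 = 38.43 years.
Total: 48.91 + 1.119 + 38.43 years.

τ = 88.5 years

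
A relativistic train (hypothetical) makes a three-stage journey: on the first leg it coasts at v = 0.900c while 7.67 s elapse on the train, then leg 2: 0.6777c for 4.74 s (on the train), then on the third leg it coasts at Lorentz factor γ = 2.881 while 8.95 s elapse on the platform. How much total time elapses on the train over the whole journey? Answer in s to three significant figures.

τ = 15.5 s

Leg 1: 7.67 s is already measured on the train.
Leg 2: 4.74 s is already measured on the train.
Leg 3: γ = 2.881; τ_3 = 8.95/2.881 = 3.107 s.
Total: 7.670 + 4.740 + 3.107 s.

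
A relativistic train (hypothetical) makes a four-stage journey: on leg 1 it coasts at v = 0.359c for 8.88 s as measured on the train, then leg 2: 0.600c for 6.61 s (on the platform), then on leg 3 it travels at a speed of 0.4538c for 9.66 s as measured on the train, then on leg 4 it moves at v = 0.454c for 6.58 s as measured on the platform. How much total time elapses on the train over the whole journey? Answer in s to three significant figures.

τ = 29.7 s

Leg 1: 8.88 s is already measured on the train.
Leg 2: γ = 1/√(1 − 0.600²) = 5/4 = 1.250; τ_2 = 6.61/1.250 = 5.288 s.
Leg 3: 9.66 s is already measured on the train.
Leg 4: γ = 1/√(1 − 0.454²) = 1/√0.7939 = 1.122; τ_4 = 6.58/1.122 = 5.863 s.
Total: 8.880 + 5.288 + 9.660 + 5.863 s.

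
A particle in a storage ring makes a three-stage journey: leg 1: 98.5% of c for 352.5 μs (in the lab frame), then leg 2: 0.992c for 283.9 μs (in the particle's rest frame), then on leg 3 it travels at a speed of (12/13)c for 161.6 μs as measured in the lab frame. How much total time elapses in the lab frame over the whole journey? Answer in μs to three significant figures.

Δt = 2760 μs

Leg 1: 352.5 μs is already measured in the lab frame.
Leg 2: γ = 1/√(1 − 0.992²) = 1/√0.01594 = 7.922; Δt_2 = 7.922 × 283.9 = 2249 μs.
Leg 3: 161.6 μs is already measured in the lab frame.
Total: 352.5 + 2249 + 161.6 μs.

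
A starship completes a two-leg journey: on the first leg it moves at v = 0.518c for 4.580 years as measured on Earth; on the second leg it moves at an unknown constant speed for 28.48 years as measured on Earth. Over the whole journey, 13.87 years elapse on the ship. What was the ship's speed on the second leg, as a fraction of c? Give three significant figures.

β = 0.937

Leg 1: γ = 1/√(1 − 0.518²) = 1/√0.7317 = 1.169; τ_1 = 4.580/1.169 = 3.918 years.
Leg 2: speed unknown; τ_2 = 28.48/γ_2.
Total proper time: 3.918 + τ_2 = 13.87, so τ_2 = 13.87 − 3.918 = 9.952 years.
γ_2 = 28.48/9.952 = 2.862; β = √(1 − 1/γ²) = √0.8779.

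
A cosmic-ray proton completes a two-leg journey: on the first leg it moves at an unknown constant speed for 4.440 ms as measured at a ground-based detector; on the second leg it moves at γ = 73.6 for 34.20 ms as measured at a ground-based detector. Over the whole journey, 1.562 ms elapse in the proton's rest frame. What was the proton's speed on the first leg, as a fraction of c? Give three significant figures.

β = 0.969

Leg 1: speed unknown; τ_1 = 4.440/γ_1.
Leg 2: γ = 73.6; τ_2 = 34.20/73.60 = 0.4647 ms.
Total proper time: τ_1 + 0.4647 = 1.562, so τ_1 = 1.562 − 0.4647 = 1.097 ms.
γ_1 = 4.440/1.097 = 4.046; β = √(1 − 1/γ²) = √0.9389.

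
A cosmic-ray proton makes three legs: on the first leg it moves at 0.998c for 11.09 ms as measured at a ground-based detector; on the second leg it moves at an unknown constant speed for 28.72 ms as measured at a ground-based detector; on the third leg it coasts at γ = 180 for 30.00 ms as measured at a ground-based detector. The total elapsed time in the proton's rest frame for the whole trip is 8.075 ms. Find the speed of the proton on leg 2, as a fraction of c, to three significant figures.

β = 0.968

Leg 1: γ = 1/√(1 − 0.998²) = 1/√0.003996 = 15.82; τ_1 = 11.09/15.82 = 0.7010 ms.
Leg 2: speed unknown; τ_2 = 28.72/γ_2.
Leg 3: γ = 180; τ_3 = 30.00/180.0 = 0.1667 ms.
Total proper time: 0.7010 + τ_2 + 0.1667 = 8.075, so τ_2 = 8.075 − 0.8677 = 7.207 ms.
γ_2 = 28.72/7.207 = 3.985; β = √(1 − 1/γ²) = √0.9370.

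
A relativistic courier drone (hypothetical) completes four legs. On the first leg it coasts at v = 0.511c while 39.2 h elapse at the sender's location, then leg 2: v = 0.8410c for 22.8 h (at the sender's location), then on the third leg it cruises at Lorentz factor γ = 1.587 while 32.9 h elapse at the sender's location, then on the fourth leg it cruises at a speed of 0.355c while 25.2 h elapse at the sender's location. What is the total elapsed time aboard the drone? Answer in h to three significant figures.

Leg 1: γ = 1/√(1 − 0.511²) = 1/√0.7389 = 1.163; τ_1 = 39.2/1.163 = 33.70 h.
Leg 2: γ = 1/√(1 − 0.8410²) = 1/√0.2927 = 1.848; τ_2 = 22.8/1.848 = 12.34 h.
Leg 3: γ = 1.587; τ_3 = 32.9/1.587 = 20.73 h.
Leg 4: γ = 1/√(1 − 0.355²) = 1/√0.8740 = 1.070; τ_4 = 25.2/1.070 = 23.56 h.
Total: 33.70 + 12.34 + 20.73 + 23.56 h.

τ = 90.3 h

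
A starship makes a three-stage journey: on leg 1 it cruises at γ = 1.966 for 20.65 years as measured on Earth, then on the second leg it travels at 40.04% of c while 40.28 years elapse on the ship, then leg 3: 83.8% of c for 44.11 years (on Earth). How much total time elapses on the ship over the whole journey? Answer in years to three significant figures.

Leg 1: γ = 1.966; τ_1 = 20.65/1.966 = 10.50 years.
Leg 2: 40.28 years is already measured on the ship.
Leg 3: β = 0.838; γ = 1/√(1 − 0.838²) = 1/√0.2978 = 1.833; τ_3 = 44.11/1.833 = 24.07 years.
Total: 10.50 + 40.28 + 24.07 years.

τ = 74.9 years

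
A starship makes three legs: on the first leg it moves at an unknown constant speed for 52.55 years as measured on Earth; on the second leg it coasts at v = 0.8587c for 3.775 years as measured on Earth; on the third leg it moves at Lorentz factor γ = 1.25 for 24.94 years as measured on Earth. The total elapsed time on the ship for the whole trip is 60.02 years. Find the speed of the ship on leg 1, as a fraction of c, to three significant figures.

β = 0.688

Leg 1: speed unknown; τ_1 = 52.55/γ_1.
Leg 2: γ = 1/√(1 − 0.8587²) = 1/√0.2626 = 1.951; τ_2 = 3.775/1.951 = 1.935 years.
Leg 3: γ = 1.25; τ_3 = 24.94/1.250 = 19.95 years.
Total proper time: τ_1 + 1.935 + 19.95 = 60.02, so τ_1 = 60.02 − 21.89 = 38.13 years.
γ_1 = 52.55/38.13 = 1.378; β = √(1 − 1/γ²) = √0.4734.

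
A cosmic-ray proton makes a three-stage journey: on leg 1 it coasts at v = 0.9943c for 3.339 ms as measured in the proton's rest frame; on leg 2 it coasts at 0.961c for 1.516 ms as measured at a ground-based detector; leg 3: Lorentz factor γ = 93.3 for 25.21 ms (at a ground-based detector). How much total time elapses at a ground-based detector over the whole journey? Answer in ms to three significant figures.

Δt = 58.0 ms

Leg 1: γ = 1/√(1 − 0.9943²) = 1/√0.01137 = 9.379; Δt_1 = 9.379 × 3.339 = 31.32 ms.
Leg 2: 1.516 ms is already measured at a ground-based detector.
Leg 3: 25.21 ms is already measured at a ground-based detector.
Total: 31.32 + 1.516 + 25.21 ms.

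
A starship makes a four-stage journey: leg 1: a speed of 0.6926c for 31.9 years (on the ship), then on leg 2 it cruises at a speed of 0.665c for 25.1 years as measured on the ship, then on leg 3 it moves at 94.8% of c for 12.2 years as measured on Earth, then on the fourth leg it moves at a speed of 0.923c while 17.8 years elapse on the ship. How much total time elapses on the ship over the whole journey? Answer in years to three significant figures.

τ = 78.7 years

Leg 1: 31.9 years is already measured on the ship.
Leg 2: 25.1 years is already measured on the ship.
Leg 3: β = 0.948; γ = 1/√(1 − 0.948²) = 1/√0.1013 = 3.142; τ_3 = 12.2/3.142 = 3.883 years.
Leg 4: 17.8 years is already measured on the ship.
Total: 31.90 + 25.10 + 3.883 + 17.80 years.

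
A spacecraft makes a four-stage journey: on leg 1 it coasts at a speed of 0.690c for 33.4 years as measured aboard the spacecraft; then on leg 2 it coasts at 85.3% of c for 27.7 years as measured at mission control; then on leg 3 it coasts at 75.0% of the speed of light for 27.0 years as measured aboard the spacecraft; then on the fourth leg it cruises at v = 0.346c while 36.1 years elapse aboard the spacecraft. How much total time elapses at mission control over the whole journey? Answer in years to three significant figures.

Leg 1: γ = 1/√(1 − 0.690²) = 1/√0.5239 = 1.382; Δt_1 = 1.382 × 33.4 = 46.14 years.
Leg 2: 27.7 years is already measured at mission control.
Leg 3: β = 0.750; γ = 1/√(1 − 0.750²) = 1/√0.4375 = 1.512; Δt_3 = 1.512 × 27.0 = 40.82 years.
Leg 4: γ = 1/√(1 − 0.346²) = 1/√0.8803 = 1.066; Δt_4 = 1.066 × 36.1 = 38.48 years.
Total: 46.14 + 27.70 + 40.82 + 38.48 years.

Δt = 153 years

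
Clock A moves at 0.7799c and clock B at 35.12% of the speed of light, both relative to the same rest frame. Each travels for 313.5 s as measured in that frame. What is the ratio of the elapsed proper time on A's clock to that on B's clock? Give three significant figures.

A: γ = 1/√(1 − 0.7799²) = 1/√0.3918 = 1.598. B: β = 0.3512; γ = 1/√(1 − 0.3512²) = 1/√0.8767 = 1.068.
τ_A/τ_B = γ_B/γ_A = 1.068/1.598 = 0.6685, so τ_A/τ_B = 0.6685.

τ_A/τ_B = 0.668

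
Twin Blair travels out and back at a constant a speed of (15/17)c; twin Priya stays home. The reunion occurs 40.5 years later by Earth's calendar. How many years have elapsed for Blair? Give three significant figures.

γ = 1/√(1 − (15/17)²) = 17/8 = 2.125
Blair's clock measures proper time along the trip: τ = Δt/γ = 40.5/2.125 years.

τ = 19.1 years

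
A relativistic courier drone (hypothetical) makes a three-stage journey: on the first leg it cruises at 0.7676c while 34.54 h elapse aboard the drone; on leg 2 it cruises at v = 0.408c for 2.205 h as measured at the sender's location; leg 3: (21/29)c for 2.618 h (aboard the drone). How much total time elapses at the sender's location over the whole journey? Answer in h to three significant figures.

Δt = 59.9 h

Leg 1: γ = 1/√(1 − 0.7676²) = 1/√0.4108 = 1.560; Δt_1 = 1.560 × 34.54 = 53.89 h.
Leg 2: 2.205 h is already measured at the sender's location.
Leg 3: γ = 1/√(1 − (21/29)²) = 29/20 = 1.450; Δt_3 = 1.450 × 2.618 = 3.796 h.
Total: 53.89 + 2.205 + 3.796 h.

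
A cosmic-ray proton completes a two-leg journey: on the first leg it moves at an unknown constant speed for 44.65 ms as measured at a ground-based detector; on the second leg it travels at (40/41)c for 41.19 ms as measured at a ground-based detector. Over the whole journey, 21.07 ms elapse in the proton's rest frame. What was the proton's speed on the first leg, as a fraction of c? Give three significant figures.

β = 0.963

Leg 1: speed unknown; τ_1 = 44.65/γ_1.
Leg 2: γ = 1/√(1 − (40/41)²) = 41/9 ≈ 4.556; τ_2 = 41.19/4.556 = 9.042 ms.
Total proper time: τ_1 + 9.042 = 21.07, so τ_1 = 21.07 − 9.042 = 12.03 ms.
γ_1 = 44.65/12.03 = 3.712; β = √(1 − 1/γ²) = √0.9274.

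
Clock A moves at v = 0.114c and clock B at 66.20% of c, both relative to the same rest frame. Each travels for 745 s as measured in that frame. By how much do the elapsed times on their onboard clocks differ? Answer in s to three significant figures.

A: γ = 1/√(1 − 0.114²) = 1/√0.9870 = 1.007; τ_A = 745/1.007 = 740.1 s.
B: β = 0.6620; γ = 1/√(1 − 0.6620²) = 1/√0.5618 = 1.334; τ_B = 745/1.334 = 558.4 s.

|τ_A − τ_B| = 182 s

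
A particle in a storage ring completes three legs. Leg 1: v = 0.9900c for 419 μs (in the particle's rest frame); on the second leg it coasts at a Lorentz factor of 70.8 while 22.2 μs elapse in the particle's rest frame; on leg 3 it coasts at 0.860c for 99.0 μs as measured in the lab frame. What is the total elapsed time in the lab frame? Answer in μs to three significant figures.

Δt = 4640 μs

Leg 1: γ = 1/√(1 − 0.9900²) = 1/√0.01990 = 7.089; Δt_1 = 7.089 × 419 = 2970 μs.
Leg 2: γ = 70.8; Δt_2 = 70.80 × 22.2 = 1572 μs.
Leg 3: 99.0 μs is already measured in the lab frame.
Total: 2970 + 1572 + 99.00 μs.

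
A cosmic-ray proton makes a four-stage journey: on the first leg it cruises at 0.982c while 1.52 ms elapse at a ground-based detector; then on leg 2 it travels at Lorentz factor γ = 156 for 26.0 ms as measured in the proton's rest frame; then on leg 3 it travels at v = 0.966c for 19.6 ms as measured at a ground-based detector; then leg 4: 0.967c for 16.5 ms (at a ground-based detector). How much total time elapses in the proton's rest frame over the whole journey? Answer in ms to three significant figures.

Leg 1: γ = 1/√(1 − 0.982²) = 1/√0.03568 = 5.294; τ_1 = 1.52/5.294 = 0.2871 ms.
Leg 2: 26.0 ms is already measured in the proton's rest frame.
Leg 3: γ = 1/√(1 − 0.966²) = 1/√0.06684 = 3.868; τ_3 = 19.6/3.868 = 5.067 ms.
Leg 4: γ = 1/√(1 − 0.967²) = 1/√0.06491 = 3.925; τ_4 = 16.5/3.925 = 4.204 ms.
Total: 0.2871 + 26.00 + 5.067 + 4.204 ms.

τ = 35.6 ms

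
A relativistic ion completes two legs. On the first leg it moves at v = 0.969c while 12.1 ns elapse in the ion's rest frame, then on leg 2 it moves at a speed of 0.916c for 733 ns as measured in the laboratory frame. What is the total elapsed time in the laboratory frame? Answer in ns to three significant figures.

Δt = 782 ns

Leg 1: γ = 1/√(1 − 0.969²) = 1/√0.06104 = 4.048; Δt_1 = 4.048 × 12.1 = 48.98 ns.
Leg 2: 733 ns is already measured in the laboratory frame.
Total: 48.98 + 733.0 ns.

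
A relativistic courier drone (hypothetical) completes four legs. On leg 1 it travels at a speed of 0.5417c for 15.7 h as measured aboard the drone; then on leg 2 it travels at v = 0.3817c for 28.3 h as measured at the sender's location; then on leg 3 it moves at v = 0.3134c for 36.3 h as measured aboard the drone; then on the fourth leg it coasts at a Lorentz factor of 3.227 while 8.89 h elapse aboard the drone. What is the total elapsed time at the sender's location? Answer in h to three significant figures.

Leg 1: γ = 1/√(1 − 0.5417²) = 1/√0.7066 = 1.190; Δt_1 = 1.190 × 15.7 = 18.68 h.
Leg 2: 28.3 h is already measured at the sender's location.
Leg 3: γ = 1/√(1 − 0.3134²) = 1/√0.9018 = 1.053; Δt_3 = 1.053 × 36.3 = 38.23 h.
Leg 4: γ = 3.227; Δt_4 = 3.227 × 8.89 = 28.69 h.
Total: 18.68 + 28.30 + 38.23 + 28.69 h.

Δt = 114 h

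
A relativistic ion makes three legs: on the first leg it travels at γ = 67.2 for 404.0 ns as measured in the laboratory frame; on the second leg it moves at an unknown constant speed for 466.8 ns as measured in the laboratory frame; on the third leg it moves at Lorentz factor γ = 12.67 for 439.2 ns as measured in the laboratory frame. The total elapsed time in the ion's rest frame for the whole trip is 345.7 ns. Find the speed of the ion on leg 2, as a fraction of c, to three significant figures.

Leg 1: γ = 67.2; τ_1 = 404.0/67.20 = 6.012 ns.
Leg 2: speed unknown; τ_2 = 466.8/γ_2.
Leg 3: γ = 12.67; τ_3 = 439.2/12.67 = 34.66 ns.
Total proper time: 6.012 + τ_2 + 34.66 = 345.7, so τ_2 = 345.7 − 40.68 = 305.0 ns.
γ_2 = 466.8/305.0 = 1.530; β = √(1 − 1/γ²) = √0.5730.

β = 0.757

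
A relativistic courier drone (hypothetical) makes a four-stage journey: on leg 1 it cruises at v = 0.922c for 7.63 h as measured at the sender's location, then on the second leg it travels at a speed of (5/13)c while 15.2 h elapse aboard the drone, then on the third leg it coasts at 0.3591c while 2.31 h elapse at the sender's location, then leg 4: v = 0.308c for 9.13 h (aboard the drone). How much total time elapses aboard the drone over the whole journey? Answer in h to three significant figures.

Leg 1: γ = 1/√(1 − 0.922²) = 1/√0.1499 = 2.583; τ_1 = 7.63/2.583 = 2.954 h.
Leg 2: 15.2 h is already measured aboard the drone.
Leg 3: γ = 1/√(1 − 0.3591²) = 1/√0.8710 = 1.071; τ_3 = 2.31/1.071 = 2.156 h.
Leg 4: 9.13 h is already measured aboard the drone.
Total: 2.954 + 15.20 + 2.156 + 9.130 h.

τ = 29.4 h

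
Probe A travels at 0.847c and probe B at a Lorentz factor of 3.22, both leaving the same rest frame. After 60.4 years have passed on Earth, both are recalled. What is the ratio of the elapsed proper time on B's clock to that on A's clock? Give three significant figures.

τ_B/τ_A = 0.584

A: γ = 1/√(1 − 0.847²) = 1/√0.2826 = 1.881. B: γ = 3.22.
τ_A/τ_B = γ_B/γ_A = 3.220/1.881 = 1.712, so τ_B/τ_A = 0.5842.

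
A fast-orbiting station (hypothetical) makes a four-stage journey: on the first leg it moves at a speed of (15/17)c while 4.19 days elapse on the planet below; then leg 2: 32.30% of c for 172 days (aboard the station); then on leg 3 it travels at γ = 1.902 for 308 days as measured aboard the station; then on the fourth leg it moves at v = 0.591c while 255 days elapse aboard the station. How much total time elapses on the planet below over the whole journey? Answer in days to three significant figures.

Δt = 1090 days

Leg 1: 4.19 days is already measured on the planet below.
Leg 2: β = 0.3230; γ = 1/√(1 − 0.3230²) = 1/√0.8957 = 1.057; Δt_2 = 1.057 × 172 = 181.7 days.
Leg 3: γ = 1.902; Δt_3 = 1.902 × 308 = 585.8 days.
Leg 4: γ = 1/√(1 − 0.591²) = 1/√0.6507 = 1.240; Δt_4 = 1.240 × 255 = 316.1 days.
Total: 4.190 + 181.7 + 585.8 + 316.1 days.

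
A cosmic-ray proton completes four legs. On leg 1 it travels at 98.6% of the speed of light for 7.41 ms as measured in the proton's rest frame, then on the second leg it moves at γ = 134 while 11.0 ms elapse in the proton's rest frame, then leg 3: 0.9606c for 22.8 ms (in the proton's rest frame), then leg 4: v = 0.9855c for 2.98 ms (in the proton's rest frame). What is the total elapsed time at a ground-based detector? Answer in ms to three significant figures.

Δt = 1620 ms

Leg 1: β = 0.986; γ = 1/√(1 − 0.986²) = 1/√0.02780 = 5.997; Δt_1 = 5.997 × 7.41 = 44.44 ms.
Leg 2: γ = 134; Δt_2 = 134.0 × 11.0 = 1474 ms.
Leg 3: γ = 1/√(1 − 0.9606²) = 1/√0.07725 = 3.598; Δt_3 = 3.598 × 22.8 = 82.03 ms.
Leg 4: γ = 1/√(1 − 0.9855²) = 1/√0.02879 = 5.894; Δt_4 = 5.894 × 2.98 = 17.56 ms.
Total: 44.44 + 1474 + 82.03 + 17.56 ms.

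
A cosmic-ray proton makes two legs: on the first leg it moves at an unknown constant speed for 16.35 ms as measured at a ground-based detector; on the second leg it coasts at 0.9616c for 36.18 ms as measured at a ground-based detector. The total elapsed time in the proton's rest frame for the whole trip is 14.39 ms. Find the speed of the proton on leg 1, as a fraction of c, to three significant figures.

β = 0.962

Leg 1: speed unknown; τ_1 = 16.35/γ_1.
Leg 2: γ = 1/√(1 − 0.9616²) = 1/√0.07533 = 3.644; τ_2 = 36.18/3.644 = 9.930 ms.
Total proper time: τ_1 + 9.930 = 14.39, so τ_1 = 14.39 − 9.930 = 4.460 ms.
γ_1 = 16.35/4.460 = 3.666; β = √(1 − 1/γ²) = √0.9256.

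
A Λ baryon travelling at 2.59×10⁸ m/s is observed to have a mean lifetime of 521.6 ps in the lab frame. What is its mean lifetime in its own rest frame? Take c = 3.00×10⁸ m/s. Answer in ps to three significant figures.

β = 2.59×10⁸/3.00×10⁸ = 0.8633; γ = 1/√(1 − 0.8633²) = 1.982
The lab-frame lifetime is the dilated interval; the proper lifetime is τ₀ = Δt/γ = 521.6/1.982 ps.

τ₀ = 263 ps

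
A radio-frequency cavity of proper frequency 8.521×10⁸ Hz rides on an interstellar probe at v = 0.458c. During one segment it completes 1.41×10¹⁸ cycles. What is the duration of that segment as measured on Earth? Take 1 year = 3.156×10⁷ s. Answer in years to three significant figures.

Δt = 59.0 years

γ = 1/√(1 − 0.458²) = 1/√0.7902 = 1.125
Proper time for N cycles: τ = N/f = 1.41×10¹⁸/(8.521×10⁸) = 1.655×10⁹ s = 52.43 years.
Lab-frame duration Δt = γτ = 1.125 × 52.43 = 58.98 years.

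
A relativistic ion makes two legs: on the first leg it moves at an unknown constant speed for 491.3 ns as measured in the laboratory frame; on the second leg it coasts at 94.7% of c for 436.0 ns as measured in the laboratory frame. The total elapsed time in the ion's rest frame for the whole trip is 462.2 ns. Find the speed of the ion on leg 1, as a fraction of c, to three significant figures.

β = 0.755

Leg 1: speed unknown; τ_1 = 491.3/γ_1.
Leg 2: β = 0.947; γ = 1/√(1 − 0.947²) = 1/√0.1032 = 3.113; τ_2 = 436.0/3.113 = 140.1 ns.
Total proper time: τ_1 + 140.1 = 462.2, so τ_1 = 462.2 − 140.1 = 322.1 ns.
γ_1 = 491.3/322.1 = 1.525; β = √(1 − 1/γ²) = √0.5701.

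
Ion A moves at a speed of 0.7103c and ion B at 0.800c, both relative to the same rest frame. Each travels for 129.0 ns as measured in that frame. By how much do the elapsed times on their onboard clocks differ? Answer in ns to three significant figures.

A: γ = 1/√(1 − 0.7103²) = 1/√0.4955 = 1.421; τ_A = 129.0/1.421 = 90.80 ns.
B: γ = 1/√(1 − 0.800²) = 5/3 ≈ 1.667; τ_B = 129.0/1.667 = 77.40 ns.

|τ_A − τ_B| = 13.4 ns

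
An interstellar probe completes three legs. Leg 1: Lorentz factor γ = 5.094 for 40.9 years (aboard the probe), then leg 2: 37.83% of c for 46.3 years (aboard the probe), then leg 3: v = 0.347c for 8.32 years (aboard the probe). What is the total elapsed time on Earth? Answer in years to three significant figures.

Δt = 267 years

Leg 1: γ = 5.094; Δt_1 = 5.094 × 40.9 = 208.3 years.
Leg 2: β = 0.3783; γ = 1/√(1 − 0.3783²) = 1/√0.8569 = 1.080; Δt_2 = 1.080 × 46.3 = 50.02 years.
Leg 3: γ = 1/√(1 − 0.347²) = 1/√0.8796 = 1.066; Δt_3 = 1.066 × 8.32 = 8.871 years.
Total: 208.3 + 50.02 + 8.871 years.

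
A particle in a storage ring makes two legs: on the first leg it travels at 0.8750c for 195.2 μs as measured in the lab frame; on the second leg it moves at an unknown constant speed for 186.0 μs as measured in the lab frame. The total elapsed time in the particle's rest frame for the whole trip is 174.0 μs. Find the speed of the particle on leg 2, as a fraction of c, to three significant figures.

Leg 1: γ = 1/√(1 − 0.8750²) = 1/√0.2344 = 2.066; τ_1 = 195.2/2.066 = 94.50 μs.
Leg 2: speed unknown; τ_2 = 186.0/γ_2.
Total proper time: 94.50 + τ_2 = 174.0, so τ_2 = 174.0 − 94.50 = 79.50 μs.
γ_2 = 186.0/79.50 = 2.340; β = √(1 − 1/γ²) = √0.8173.

β = 0.904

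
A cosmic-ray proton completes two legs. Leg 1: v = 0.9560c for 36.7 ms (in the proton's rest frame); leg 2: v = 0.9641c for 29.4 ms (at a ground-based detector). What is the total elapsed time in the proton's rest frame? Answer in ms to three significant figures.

Leg 1: 36.7 ms is already measured in the proton's rest frame.
Leg 2: γ = 1/√(1 − 0.9641²) = 1/√0.07051 = 3.766; τ_2 = 29.4/3.766 = 7.807 ms.
Total: 36.70 + 7.807 ms.

τ = 44.5 ms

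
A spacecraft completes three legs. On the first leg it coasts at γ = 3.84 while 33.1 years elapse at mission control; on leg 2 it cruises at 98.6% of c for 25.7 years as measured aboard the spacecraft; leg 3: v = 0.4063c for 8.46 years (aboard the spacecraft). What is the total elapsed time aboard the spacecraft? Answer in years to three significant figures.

Leg 1: γ = 3.84; τ_1 = 33.1/3.840 = 8.620 years.
Leg 2: 25.7 years is already measured aboard the spacecraft.
Leg 3: 8.46 years is already measured aboard the spacecraft.
Total: 8.620 + 25.70 + 8.460 years.

τ = 42.8 years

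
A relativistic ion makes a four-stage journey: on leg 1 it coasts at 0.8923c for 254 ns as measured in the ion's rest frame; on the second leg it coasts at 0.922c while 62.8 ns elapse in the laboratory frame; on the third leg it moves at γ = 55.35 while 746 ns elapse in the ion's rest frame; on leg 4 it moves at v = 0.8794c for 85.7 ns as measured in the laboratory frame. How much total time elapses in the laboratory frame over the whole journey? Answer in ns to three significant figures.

Leg 1: γ = 1/√(1 − 0.8923²) = 1/√0.2038 = 2.215; Δt_1 = 2.215 × 254 = 562.6 ns.
Leg 2: 62.8 ns is already measured in the laboratory frame.
Leg 3: γ = 55.35; Δt_3 = 55.35 × 746 = 4.129×10⁴ ns.
Leg 4: 85.7 ns is already measured in the laboratory frame.
Total: 562.6 + 62.80 + 4.129×10⁴ + 85.70 ns.

Δt = 4.20×10⁴ ns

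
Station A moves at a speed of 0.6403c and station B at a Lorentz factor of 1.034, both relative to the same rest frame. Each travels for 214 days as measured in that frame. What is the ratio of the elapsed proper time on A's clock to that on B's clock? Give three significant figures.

τ_A/τ_B = 0.794

A: γ = 1/√(1 − 0.6403²) = 1/√0.5900 = 1.302. B: γ = 1.034.
τ_A/τ_B = γ_B/γ_A = 1.034/1.302 = 0.7942, so τ_A/τ_B = 0.7942.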